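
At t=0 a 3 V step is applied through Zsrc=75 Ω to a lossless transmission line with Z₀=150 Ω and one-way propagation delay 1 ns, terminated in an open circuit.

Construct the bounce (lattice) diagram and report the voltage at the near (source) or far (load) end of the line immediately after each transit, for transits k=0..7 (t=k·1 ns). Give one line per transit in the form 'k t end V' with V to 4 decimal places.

Γ_L=1.000000, Γ_S=-0.333333; launch V₁=3·150/225=2.000000
k=0 src: V=2.0000
k=1 load: inc=2.000000, refl=2.000000·1.000000=2.0000; V=0.000000+2.000000+2.000000=4.0000
k=2 src: inc=2.000000, refl=2.000000·-0.333333=-0.6667; V=2.000000+2.000000+-0.666667=3.3333
k=3 load: inc=-0.666667, refl=-0.666667·1.000000=-0.6667; V=4.000000+-0.666667+-0.666667=2.6667
k=4 src: inc=-0.666667, refl=-0.666667·-0.333333=0.2222; V=3.333333+-0.666667+0.222222=2.8889
k=5 load: inc=0.222222, refl=0.222222·1.000000=0.2222; V=2.666667+0.222222+0.222222=3.1111
k=6 src: inc=0.222222, refl=0.222222·-0.333333=-0.0741; V=2.888889+0.222222+-0.074074=3.0370
k=7 load: inc=-0.074074, refl=-0.074074·1.000000=-0.0741; V=3.111111+-0.074074+-0.074074=2.9630

0 0 source 2.0000
1 1 load 4.0000
2 2 source 3.3333
3 3 load 2.6667
4 4 source 2.8889
5 5 load 3.1111
6 6 source 3.0370
7 7 load 2.9630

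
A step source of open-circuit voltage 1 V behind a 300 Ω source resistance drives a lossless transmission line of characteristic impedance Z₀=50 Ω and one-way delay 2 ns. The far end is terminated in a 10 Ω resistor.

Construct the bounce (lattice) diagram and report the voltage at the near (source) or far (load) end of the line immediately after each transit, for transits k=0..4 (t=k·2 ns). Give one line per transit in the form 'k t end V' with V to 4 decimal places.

Γ_L=-0.666667, Γ_S=0.714286; launch V₁=1·50/350=0.142857
k=0 src: V=0.1429
k=1 load: inc=0.142857, refl=0.142857·-0.666667=-0.0952; V=0.000000+0.142857+-0.095238=0.0476
k=2 src: inc=-0.095238, refl=-0.095238·0.714286=-0.0680; V=0.142857+-0.095238+-0.068027=-0.0204
k=3 load: inc=-0.068027, refl=-0.068027·-0.666667=0.0454; V=0.047619+-0.068027+0.045351=0.0249
k=4 src: inc=0.045351, refl=0.045351·0.714286=0.0324; V=-0.020408+0.045351+0.032394=0.0573

0 0 source 0.1429
1 2 load 0.0476
2 4 source -0.0204
3 6 load 0.0249
4 8 source 0.0573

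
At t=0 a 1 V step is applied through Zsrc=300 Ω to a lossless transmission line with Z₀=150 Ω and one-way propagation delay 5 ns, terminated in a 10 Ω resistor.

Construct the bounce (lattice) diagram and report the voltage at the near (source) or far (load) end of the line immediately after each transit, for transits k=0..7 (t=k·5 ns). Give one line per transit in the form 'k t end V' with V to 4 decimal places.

0 0 source 0.3333
1 5 load 0.0417
2 10 source -0.0556
3 15 load 0.0295
4 20 source 0.0579
5 25 load 0.0331
6 30 source 0.0248
7 35 load 0.0320

Γ_L=-0.875000, Γ_S=0.333333; launch V₁=1·150/450=0.333333
k=0 src: V=0.3333
k=1 load: inc=0.333333, refl=0.333333·-0.875000=-0.2917; V=0.000000+0.333333+-0.291667=0.0417
k=2 src: inc=-0.291667, refl=-0.291667·0.333333=-0.0972; V=0.333333+-0.291667+-0.097222=-0.0556
k=3 load: inc=-0.097222, refl=-0.097222·-0.875000=0.0851; V=0.041667+-0.097222+0.085069=0.0295
k=4 src: inc=0.085069, refl=0.085069·0.333333=0.0284; V=-0.055556+0.085069+0.028356=0.0579
k=5 load: inc=0.028356, refl=0.028356·-0.875000=-0.0248; V=0.029514+0.028356+-0.024812=0.0331
k=6 src: inc=-0.024812, refl=-0.024812·0.333333=-0.0083; V=0.057870+-0.024812+-0.008271=0.0248
k=7 load: inc=-0.008271, refl=-0.008271·-0.875000=0.0072; V=0.033058+-0.008271+0.007237=0.0320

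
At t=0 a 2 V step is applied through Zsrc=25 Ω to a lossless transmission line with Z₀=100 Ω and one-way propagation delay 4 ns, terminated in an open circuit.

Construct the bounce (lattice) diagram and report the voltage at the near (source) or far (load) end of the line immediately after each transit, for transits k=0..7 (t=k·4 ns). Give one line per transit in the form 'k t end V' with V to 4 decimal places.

0 0 source 1.6000
1 4 load 3.2000
2 8 source 2.2400
3 12 load 1.2800
4 16 source 1.8560
5 20 load 2.4320
6 24 source 2.0864
7 28 load 1.7408

Γ_L=1.000000, Γ_S=-0.600000; launch V₁=2·100/125=1.600000
k=0 src: V=1.6000
k=1 load: inc=1.600000, refl=1.600000·1.000000=1.6000; V=0.000000+1.600000+1.600000=3.2000
k=2 src: inc=1.600000, refl=1.600000·-0.600000=-0.9600; V=1.600000+1.600000+-0.960000=2.2400
k=3 load: inc=-0.960000, refl=-0.960000·1.000000=-0.9600; V=3.200000+-0.960000+-0.960000=1.2800
k=4 src: inc=-0.960000, refl=-0.960000·-0.600000=0.5760; V=2.240000+-0.960000+0.576000=1.8560
k=5 load: inc=0.576000, refl=0.576000·1.000000=0.5760; V=1.280000+0.576000+0.576000=2.4320
k=6 src: inc=0.576000, refl=0.576000·-0.600000=-0.3456; V=1.856000+0.576000+-0.345600=2.0864
k=7 load: inc=-0.345600, refl=-0.345600·1.000000=-0.3456; V=2.432000+-0.345600+-0.345600=1.7408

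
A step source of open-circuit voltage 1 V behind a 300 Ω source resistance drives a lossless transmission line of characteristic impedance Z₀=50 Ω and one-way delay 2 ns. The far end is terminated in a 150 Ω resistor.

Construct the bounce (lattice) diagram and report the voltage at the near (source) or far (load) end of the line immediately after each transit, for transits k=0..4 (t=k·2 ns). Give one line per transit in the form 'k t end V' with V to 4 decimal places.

0 0 source 0.1429
1 2 load 0.2143
2 4 source 0.2653
3 6 load 0.2908
4 8 source 0.3090

Γ_L=0.500000, Γ_S=0.714286; launch V₁=1·50/350=0.142857
k=0 src: V=0.1429
k=1 load: inc=0.142857, refl=0.142857·0.500000=0.0714; V=0.000000+0.142857+0.071429=0.2143
k=2 src: inc=0.071429, refl=0.071429·0.714286=0.0510; V=0.142857+0.071429+0.051020=0.2653
k=3 load: inc=0.051020, refl=0.051020·0.500000=0.0255; V=0.214286+0.051020+0.025510=0.2908
k=4 src: inc=0.025510, refl=0.025510·0.714286=0.0182; V=0.265306+0.025510+0.018222=0.3090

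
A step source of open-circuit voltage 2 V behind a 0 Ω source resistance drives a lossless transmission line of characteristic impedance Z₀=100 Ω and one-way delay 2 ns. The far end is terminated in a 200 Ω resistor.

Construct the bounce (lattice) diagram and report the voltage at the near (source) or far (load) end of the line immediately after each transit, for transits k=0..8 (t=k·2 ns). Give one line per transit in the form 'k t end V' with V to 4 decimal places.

Γ_L=0.333333, Γ_S=-1.000000; launch V₁=2·100/100=2.000000
k=0 src: V=2.0000
k=1 load: inc=2.000000, refl=2.000000·0.333333=0.6667; V=0.000000+2.000000+0.666667=2.6667
k=2 src: inc=0.666667, refl=0.666667·-1.000000=-0.6667; V=2.000000+0.666667+-0.666667=2.0000
k=3 load: inc=-0.666667, refl=-0.666667·0.333333=-0.2222; V=2.666667+-0.666667+-0.222222=1.7778
k=4 src: inc=-0.222222, refl=-0.222222·-1.000000=0.2222; V=2.000000+-0.222222+0.222222=2.0000
k=5 load: inc=0.222222, refl=0.222222·0.333333=0.0741; V=1.777778+0.222222+0.074074=2.0741
k=6 src: inc=0.074074, refl=0.074074·-1.000000=-0.0741; V=2.000000+0.074074+-0.074074=2.0000
k=7 load: inc=-0.074074, refl=-0.074074·0.333333=-0.0247; V=2.074074+-0.074074+-0.024691=1.9753
k=8 src: inc=-0.024691, refl=-0.024691·-1.000000=0.0247; V=2.000000+-0.024691+0.024691=2.0000

0 0 source 2.0000
1 2 load 2.6667
2 4 source 2.0000
3 6 load 1.7778
4 8 source 2.0000
5 10 load 2.0741
6 12 source 2.0000
7 14 load 1.9753
8 16 source 2.0000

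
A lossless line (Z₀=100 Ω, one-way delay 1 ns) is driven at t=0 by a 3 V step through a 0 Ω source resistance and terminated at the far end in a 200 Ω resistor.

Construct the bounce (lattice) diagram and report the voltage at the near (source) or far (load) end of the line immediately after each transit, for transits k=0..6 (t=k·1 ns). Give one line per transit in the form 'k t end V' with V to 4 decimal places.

Γ_L=0.333333, Γ_S=-1.000000; launch V₁=3·100/100=3.000000
k=0 src: V=3.0000
k=1 load: inc=3.000000, refl=3.000000·0.333333=1.0000; V=0.000000+3.000000+1.000000=4.0000
k=2 src: inc=1.000000, refl=1.000000·-1.000000=-1.0000; V=3.000000+1.000000+-1.000000=3.0000
k=3 load: inc=-1.000000, refl=-1.000000·0.333333=-0.3333; V=4.000000+-1.000000+-0.333333=2.6667
k=4 src: inc=-0.333333, refl=-0.333333·-1.000000=0.3333; V=3.000000+-0.333333+0.333333=3.0000
k=5 load: inc=0.333333, refl=0.333333·0.333333=0.1111; V=2.666667+0.333333+0.111111=3.1111
k=6 src: inc=0.111111, refl=0.111111·-1.000000=-0.1111; V=3.000000+0.111111+-0.111111=3.0000

0 0 source 3.0000
1 1 load 4.0000
2 2 source 3.0000
3 3 load 2.6667
4 4 source 3.0000
5 5 load 3.1111
6 6 source 3.0000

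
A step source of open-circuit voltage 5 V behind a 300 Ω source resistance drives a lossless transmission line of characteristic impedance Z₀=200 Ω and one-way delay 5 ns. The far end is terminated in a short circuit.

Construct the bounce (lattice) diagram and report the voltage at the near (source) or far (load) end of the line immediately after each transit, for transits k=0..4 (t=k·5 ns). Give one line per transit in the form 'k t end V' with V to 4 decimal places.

0 0 source 2.0000
1 5 load 0.0000
2 10 source -0.4000
3 15 load 0.0000
4 20 source 0.0800

Γ_L=-1.000000, Γ_S=0.200000; launch V₁=5·200/500=2.000000
k=0 src: V=2.0000
k=1 load: inc=2.000000, refl=2.000000·-1.000000=-2.0000; V=0.000000+2.000000+-2.000000=0.0000
k=2 src: inc=-2.000000, refl=-2.000000·0.200000=-0.4000; V=2.000000+-2.000000+-0.400000=-0.4000
k=3 load: inc=-0.400000, refl=-0.400000·-1.000000=0.4000; V=0.000000+-0.400000+0.400000=0.0000
k=4 src: inc=0.400000, refl=0.400000·0.200000=0.0800; V=-0.400000+0.400000+0.080000=0.0800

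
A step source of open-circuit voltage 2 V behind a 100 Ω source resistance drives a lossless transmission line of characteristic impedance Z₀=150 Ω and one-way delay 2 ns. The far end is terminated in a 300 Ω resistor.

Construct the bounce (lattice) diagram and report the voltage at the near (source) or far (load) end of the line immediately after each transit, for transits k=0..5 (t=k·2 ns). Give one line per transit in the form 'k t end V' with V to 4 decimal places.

Γ_L=0.333333, Γ_S=-0.200000; launch V₁=2·150/250=1.200000
k=0 src: V=1.2000
k=1 load: inc=1.200000, refl=1.200000·0.333333=0.4000; V=0.000000+1.200000+0.400000=1.6000
k=2 src: inc=0.400000, refl=0.400000·-0.200000=-0.0800; V=1.200000+0.400000+-0.080000=1.5200
k=3 load: inc=-0.080000, refl=-0.080000·0.333333=-0.0267; V=1.600000+-0.080000+-0.026667=1.4933
k=4 src: inc=-0.026667, refl=-0.026667·-0.200000=0.0053; V=1.520000+-0.026667+0.005333=1.4987
k=5 load: inc=0.005333, refl=0.005333·0.333333=0.0018; V=1.493333+0.005333+0.001778=1.5004

0 0 source 1.2000
1 2 load 1.6000
2 4 source 1.5200
3 6 load 1.4933
4 8 source 1.4987
5 10 load 1.5004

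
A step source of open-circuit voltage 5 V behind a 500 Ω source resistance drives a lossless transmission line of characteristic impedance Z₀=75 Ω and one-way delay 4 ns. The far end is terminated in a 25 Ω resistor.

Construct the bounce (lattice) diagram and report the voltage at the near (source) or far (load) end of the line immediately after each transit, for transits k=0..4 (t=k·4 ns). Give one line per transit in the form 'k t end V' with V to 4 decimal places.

0 0 source 0.6522
1 4 load 0.3261
2 8 source 0.0851
3 12 load 0.2056
4 16 source 0.2946

Γ_L=-0.500000, Γ_S=0.739130; launch V₁=5·75/575=0.652174
k=0 src: V=0.6522
k=1 load: inc=0.652174, refl=0.652174·-0.500000=-0.3261; V=0.000000+0.652174+-0.326087=0.3261
k=2 src: inc=-0.326087, refl=-0.326087·0.739130=-0.2410; V=0.652174+-0.326087+-0.241021=0.0851
k=3 load: inc=-0.241021, refl=-0.241021·-0.500000=0.1205; V=0.326087+-0.241021+0.120510=0.2056
k=4 src: inc=0.120510, refl=0.120510·0.739130=0.0891; V=0.085066+0.120510+0.089073=0.2946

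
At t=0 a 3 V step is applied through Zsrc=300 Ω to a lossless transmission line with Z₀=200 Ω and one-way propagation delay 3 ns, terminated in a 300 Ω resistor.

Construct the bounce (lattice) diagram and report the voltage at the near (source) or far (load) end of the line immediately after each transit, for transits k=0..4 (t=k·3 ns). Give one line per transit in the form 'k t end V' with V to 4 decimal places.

Γ_L=0.200000, Γ_S=0.200000; launch V₁=3·200/500=1.200000
k=0 src: V=1.2000
k=1 load: inc=1.200000, refl=1.200000·0.200000=0.2400; V=0.000000+1.200000+0.240000=1.4400
k=2 src: inc=0.240000, refl=0.240000·0.200000=0.0480; V=1.200000+0.240000+0.048000=1.4880
k=3 load: inc=0.048000, refl=0.048000·0.200000=0.0096; V=1.440000+0.048000+0.009600=1.4976
k=4 src: inc=0.009600, refl=0.009600·0.200000=0.0019; V=1.488000+0.009600+0.001920=1.4995

0 0 source 1.2000
1 3 load 1.4400
2 6 source 1.4880
3 9 load 1.4976
4 12 source 1.4995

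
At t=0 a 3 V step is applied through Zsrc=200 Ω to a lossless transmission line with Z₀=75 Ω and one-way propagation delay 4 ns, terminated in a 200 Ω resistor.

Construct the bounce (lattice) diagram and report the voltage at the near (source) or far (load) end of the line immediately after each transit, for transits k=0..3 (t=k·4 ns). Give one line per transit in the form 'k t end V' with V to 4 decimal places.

0 0 source 0.8182
1 4 load 1.1901
2 8 source 1.3591
3 12 load 1.4360

Γ_L=0.454545, Γ_S=0.454545; launch V₁=3·75/275=0.818182
k=0 src: V=0.8182
k=1 load: inc=0.818182, refl=0.818182·0.454545=0.3719; V=0.000000+0.818182+0.371901=1.1901
k=2 src: inc=0.371901, refl=0.371901·0.454545=0.1690; V=0.818182+0.371901+0.169046=1.3591
k=3 load: inc=0.169046, refl=0.169046·0.454545=0.0768; V=1.190083+0.169046+0.076839=1.4360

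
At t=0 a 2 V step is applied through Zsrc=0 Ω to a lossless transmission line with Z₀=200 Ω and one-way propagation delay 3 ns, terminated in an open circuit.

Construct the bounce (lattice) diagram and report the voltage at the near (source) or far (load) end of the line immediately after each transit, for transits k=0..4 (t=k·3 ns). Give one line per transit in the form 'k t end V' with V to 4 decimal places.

0 0 source 2.0000
1 3 load 4.0000
2 6 source 2.0000
3 9 load 0.0000
4 12 source 2.0000

Γ_L=1.000000, Γ_S=-1.000000; launch V₁=2·200/200=2.000000
k=0 src: V=2.0000
k=1 load: inc=2.000000, refl=2.000000·1.000000=2.0000; V=0.000000+2.000000+2.000000=4.0000
k=2 src: inc=2.000000, refl=2.000000·-1.000000=-2.0000; V=2.000000+2.000000+-2.000000=2.0000
k=3 load: inc=-2.000000, refl=-2.000000·1.000000=-2.0000; V=4.000000+-2.000000+-2.000000=0.0000
k=4 src: inc=-2.000000, refl=-2.000000·-1.000000=2.0000; V=2.000000+-2.000000+2.000000=2.0000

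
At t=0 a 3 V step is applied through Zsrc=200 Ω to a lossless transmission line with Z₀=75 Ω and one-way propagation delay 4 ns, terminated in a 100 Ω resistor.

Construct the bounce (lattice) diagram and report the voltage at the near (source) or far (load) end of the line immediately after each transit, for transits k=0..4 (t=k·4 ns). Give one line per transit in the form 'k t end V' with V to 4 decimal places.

Γ_L=0.142857, Γ_S=0.454545; launch V₁=3·75/275=0.818182
k=0 src: V=0.8182
k=1 load: inc=0.818182, refl=0.818182·0.142857=0.1169; V=0.000000+0.818182+0.116883=0.9351
k=2 src: inc=0.116883, refl=0.116883·0.454545=0.0531; V=0.818182+0.116883+0.053129=0.9882
k=3 load: inc=0.053129, refl=0.053129·0.142857=0.0076; V=0.935065+0.053129+0.007590=0.9958
k=4 src: inc=0.007590, refl=0.007590·0.454545=0.0034; V=0.988194+0.007590+0.003450=0.9992

0 0 source 0.8182
1 4 load 0.9351
2 8 source 0.9882
3 12 load 0.9958
4 16 source 0.9992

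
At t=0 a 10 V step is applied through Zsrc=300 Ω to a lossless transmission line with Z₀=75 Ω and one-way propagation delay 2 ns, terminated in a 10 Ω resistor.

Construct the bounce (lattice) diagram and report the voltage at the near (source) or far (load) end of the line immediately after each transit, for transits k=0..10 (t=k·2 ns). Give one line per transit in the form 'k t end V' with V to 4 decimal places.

Γ_L=-0.764706, Γ_S=0.600000; launch V₁=10·75/375=2.000000
k=0 src: V=2.0000
k=1 load: inc=2.000000, refl=2.000000·-0.764706=-1.5294; V=0.000000+2.000000+-1.529412=0.4706
k=2 src: inc=-1.529412, refl=-1.529412·0.600000=-0.9176; V=2.000000+-1.529412+-0.917647=-0.4471
k=3 load: inc=-0.917647, refl=-0.917647·-0.764706=0.7017; V=0.470588+-0.917647+0.701730=0.2547
k=4 src: inc=0.701730, refl=0.701730·0.600000=0.4210; V=-0.447059+0.701730+0.421038=0.6757
k=5 load: inc=0.421038, refl=0.421038·-0.764706=-0.3220; V=0.254671+0.421038+-0.321970=0.3537
k=6 src: inc=-0.321970, refl=-0.321970·0.600000=-0.1932; V=0.675709+-0.321970+-0.193182=0.1606
k=7 load: inc=-0.193182, refl=-0.193182·-0.764706=0.1477; V=0.353739+-0.193182+0.147728=0.3083
k=8 src: inc=0.147728, refl=0.147728·0.600000=0.0886; V=0.160557+0.147728+0.088637=0.3969
k=9 load: inc=0.088637, refl=0.088637·-0.764706=-0.0678; V=0.308284+0.088637+-0.067781=0.3291
k=10 src: inc=-0.067781, refl=-0.067781·0.600000=-0.0407; V=0.396921+-0.067781+-0.040669=0.2885

0 0 source 2.0000
1 2 load 0.4706
2 4 source -0.4471
3 6 load 0.2547
4 8 source 0.6757
5 10 load 0.3537
6 12 source 0.1606
7 14 load 0.3083
8 16 source 0.3969
9 18 load 0.3291
10 20 source 0.2885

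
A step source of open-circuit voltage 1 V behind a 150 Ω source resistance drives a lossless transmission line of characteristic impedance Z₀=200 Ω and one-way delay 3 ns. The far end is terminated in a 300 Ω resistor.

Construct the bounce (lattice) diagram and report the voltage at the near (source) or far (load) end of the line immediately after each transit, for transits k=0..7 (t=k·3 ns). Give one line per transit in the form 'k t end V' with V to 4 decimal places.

0 0 source 0.5714
1 3 load 0.6857
2 6 source 0.6694
3 9 load 0.6661
4 12 source 0.6666
5 15 load 0.6667
6 18 source 0.6667
7 21 load 0.6667

Γ_L=0.200000, Γ_S=-0.142857; launch V₁=1·200/350=0.571429
k=0 src: V=0.5714
k=1 load: inc=0.571429, refl=0.571429·0.200000=0.1143; V=0.000000+0.571429+0.114286=0.6857
k=2 src: inc=0.114286, refl=0.114286·-0.142857=-0.0163; V=0.571429+0.114286+-0.016327=0.6694
k=3 load: inc=-0.016327, refl=-0.016327·0.200000=-0.0033; V=0.685714+-0.016327+-0.003265=0.6661
k=4 src: inc=-0.003265, refl=-0.003265·-0.142857=0.0005; V=0.669388+-0.003265+0.000466=0.6666
k=5 load: inc=0.000466, refl=0.000466·0.200000=0.0001; V=0.666122+0.000466+0.000093=0.6667
k=6 src: inc=0.000093, refl=0.000093·-0.142857=-0.0000; V=0.666589+0.000093+-0.000013=0.6667
k=7 load: inc=-0.000013, refl=-0.000013·0.200000=-0.0000; V=0.666682+-0.000013+-0.000003=0.6667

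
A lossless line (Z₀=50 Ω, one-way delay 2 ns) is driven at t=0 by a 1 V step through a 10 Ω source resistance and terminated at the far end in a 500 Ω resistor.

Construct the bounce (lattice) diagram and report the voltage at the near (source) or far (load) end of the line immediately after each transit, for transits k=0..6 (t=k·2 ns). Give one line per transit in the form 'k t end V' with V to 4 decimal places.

Γ_L=0.818182, Γ_S=-0.666667; launch V₁=1·50/60=0.833333
k=0 src: V=0.8333
k=1 load: inc=0.833333, refl=0.833333·0.818182=0.6818; V=0.000000+0.833333+0.681818=1.5152
k=2 src: inc=0.681818, refl=0.681818·-0.666667=-0.4545; V=0.833333+0.681818+-0.454545=1.0606
k=3 load: inc=-0.454545, refl=-0.454545·0.818182=-0.3719; V=1.515152+-0.454545+-0.371901=0.6887
k=4 src: inc=-0.371901, refl=-0.371901·-0.666667=0.2479; V=1.060606+-0.371901+0.247934=0.9366
k=5 load: inc=0.247934, refl=0.247934·0.818182=0.2029; V=0.688705+0.247934+0.202855=1.1395
k=6 src: inc=0.202855, refl=0.202855·-0.666667=-0.1352; V=0.936639+0.202855+-0.135237=1.0043

0 0 source 0.8333
1 2 load 1.5152
2 4 source 1.0606
3 6 load 0.6887
4 8 source 0.9366
5 10 load 1.1395
6 12 source 1.0043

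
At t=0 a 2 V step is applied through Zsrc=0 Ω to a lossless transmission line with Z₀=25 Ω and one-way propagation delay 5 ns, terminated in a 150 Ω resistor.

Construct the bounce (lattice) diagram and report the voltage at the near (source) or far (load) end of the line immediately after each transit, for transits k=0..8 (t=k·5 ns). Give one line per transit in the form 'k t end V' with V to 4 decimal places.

0 0 source 2.0000
1 5 load 3.4286
2 10 source 2.0000
3 15 load 0.9796
4 20 source 2.0000
5 25 load 2.7289
6 30 source 2.0000
7 35 load 1.4794
8 40 source 2.0000

Γ_L=0.714286, Γ_S=-1.000000; launch V₁=2·25/25=2.000000
k=0 src: V=2.0000
k=1 load: inc=2.000000, refl=2.000000·0.714286=1.4286; V=0.000000+2.000000+1.428571=3.4286
k=2 src: inc=1.428571, refl=1.428571·-1.000000=-1.4286; V=2.000000+1.428571+-1.428571=2.0000
k=3 load: inc=-1.428571, refl=-1.428571·0.714286=-1.0204; V=3.428571+-1.428571+-1.020408=0.9796
k=4 src: inc=-1.020408, refl=-1.020408·-1.000000=1.0204; V=2.000000+-1.020408+1.020408=2.0000
k=5 load: inc=1.020408, refl=1.020408·0.714286=0.7289; V=0.979592+1.020408+0.728863=2.7289
k=6 src: inc=0.728863, refl=0.728863·-1.000000=-0.7289; V=2.000000+0.728863+-0.728863=2.0000
k=7 load: inc=-0.728863, refl=-0.728863·0.714286=-0.5206; V=2.728863+-0.728863+-0.520616=1.4794
k=8 src: inc=-0.520616, refl=-0.520616·-1.000000=0.5206; V=2.000000+-0.520616+0.520616=2.0000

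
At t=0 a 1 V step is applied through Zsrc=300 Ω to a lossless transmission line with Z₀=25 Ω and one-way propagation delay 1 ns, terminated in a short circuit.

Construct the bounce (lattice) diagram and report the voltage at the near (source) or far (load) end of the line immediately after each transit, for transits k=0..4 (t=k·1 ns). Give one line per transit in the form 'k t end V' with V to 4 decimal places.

0 0 source 0.0769
1 1 load 0.0000
2 2 source -0.0651
3 3 load 0.0000
4 4 source 0.0551

Γ_L=-1.000000, Γ_S=0.846154; launch V₁=1·25/325=0.076923
k=0 src: V=0.0769
k=1 load: inc=0.076923, refl=0.076923·-1.000000=-0.0769; V=0.000000+0.076923+-0.076923=0.0000
k=2 src: inc=-0.076923, refl=-0.076923·0.846154=-0.0651; V=0.076923+-0.076923+-0.065089=-0.0651
k=3 load: inc=-0.065089, refl=-0.065089·-1.000000=0.0651; V=0.000000+-0.065089+0.065089=0.0000
k=4 src: inc=0.065089, refl=0.065089·0.846154=0.0551; V=-0.065089+0.065089+0.055075=0.0551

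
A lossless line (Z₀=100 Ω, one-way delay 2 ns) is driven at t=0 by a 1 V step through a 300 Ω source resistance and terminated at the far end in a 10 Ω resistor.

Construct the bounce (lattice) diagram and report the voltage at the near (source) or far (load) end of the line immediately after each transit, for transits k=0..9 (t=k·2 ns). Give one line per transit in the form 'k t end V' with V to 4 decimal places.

0 0 source 0.2500
1 2 load 0.0455
2 4 source -0.0568
3 6 load 0.0269
4 8 source 0.0687
5 10 load 0.0345
6 12 source 0.0174
7 14 load 0.0314
8 16 source 0.0384
9 18 load 0.0326

Γ_L=-0.818182, Γ_S=0.500000; launch V₁=1·100/400=0.250000
k=0 src: V=0.2500
k=1 load: inc=0.250000, refl=0.250000·-0.818182=-0.2045; V=0.000000+0.250000+-0.204545=0.0455
k=2 src: inc=-0.204545, refl=-0.204545·0.500000=-0.1023; V=0.250000+-0.204545+-0.102273=-0.0568
k=3 load: inc=-0.102273, refl=-0.102273·-0.818182=0.0837; V=0.045455+-0.102273+0.083678=0.0269
k=4 src: inc=0.083678, refl=0.083678·0.500000=0.0418; V=-0.056818+0.083678+0.041839=0.0687
k=5 load: inc=0.041839, refl=0.041839·-0.818182=-0.0342; V=0.026860+0.041839+-0.034232=0.0345
k=6 src: inc=-0.034232, refl=-0.034232·0.500000=-0.0171; V=0.068698+-0.034232+-0.017116=0.0174
k=7 load: inc=-0.017116, refl=-0.017116·-0.818182=0.0140; V=0.034467+-0.017116+0.014004=0.0314
k=8 src: inc=0.014004, refl=0.014004·0.500000=0.0070; V=0.017351+0.014004+0.007002=0.0384
k=9 load: inc=0.007002, refl=0.007002·-0.818182=-0.0057; V=0.031355+0.007002+-0.005729=0.0326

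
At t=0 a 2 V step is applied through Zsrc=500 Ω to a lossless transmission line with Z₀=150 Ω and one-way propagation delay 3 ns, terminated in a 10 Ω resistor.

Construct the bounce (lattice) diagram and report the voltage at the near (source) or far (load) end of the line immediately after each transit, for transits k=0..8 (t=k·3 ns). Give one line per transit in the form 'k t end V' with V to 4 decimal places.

Γ_L=-0.875000, Γ_S=0.538462; launch V₁=2·150/650=0.461538
k=0 src: V=0.4615
k=1 load: inc=0.461538, refl=0.461538·-0.875000=-0.4038; V=0.000000+0.461538+-0.403846=0.0577
k=2 src: inc=-0.403846, refl=-0.403846·0.538462=-0.2175; V=0.461538+-0.403846+-0.217456=-0.1598
k=3 load: inc=-0.217456, refl=-0.217456·-0.875000=0.1903; V=0.057692+-0.217456+0.190274=0.0305
k=4 src: inc=0.190274, refl=0.190274·0.538462=0.1025; V=-0.159763+0.190274+0.102455=0.1330
k=5 load: inc=0.102455, refl=0.102455·-0.875000=-0.0896; V=0.030510+0.102455+-0.089648=0.0433
k=6 src: inc=-0.089648, refl=-0.089648·0.538462=-0.0483; V=0.132965+-0.089648+-0.048272=-0.0050
k=7 load: inc=-0.048272, refl=-0.048272·-0.875000=0.0422; V=0.043317+-0.048272+0.042238=0.0373
k=8 src: inc=0.042238, refl=0.042238·0.538462=0.0227; V=-0.004955+0.042238+0.022744=0.0600

0 0 source 0.4615
1 3 load 0.0577
2 6 source -0.1598
3 9 load 0.0305
4 12 source 0.1330
5 15 load 0.0433
6 18 source -0.0050
7 21 load 0.0373
8 24 source 0.0600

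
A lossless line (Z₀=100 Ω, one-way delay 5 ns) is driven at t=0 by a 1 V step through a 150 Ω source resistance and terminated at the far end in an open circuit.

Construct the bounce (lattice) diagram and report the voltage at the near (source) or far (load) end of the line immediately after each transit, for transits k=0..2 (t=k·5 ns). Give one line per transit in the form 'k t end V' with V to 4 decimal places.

0 0 source 0.4000
1 5 load 0.8000
2 10 source 0.8800

Γ_L=1.000000, Γ_S=0.200000; launch V₁=1·100/250=0.400000
k=0 src: V=0.4000
k=1 load: inc=0.400000, refl=0.400000·1.000000=0.4000; V=0.000000+0.400000+0.400000=0.8000
k=2 src: inc=0.400000, refl=0.400000·0.200000=0.0800; V=0.400000+0.400000+0.080000=0.8800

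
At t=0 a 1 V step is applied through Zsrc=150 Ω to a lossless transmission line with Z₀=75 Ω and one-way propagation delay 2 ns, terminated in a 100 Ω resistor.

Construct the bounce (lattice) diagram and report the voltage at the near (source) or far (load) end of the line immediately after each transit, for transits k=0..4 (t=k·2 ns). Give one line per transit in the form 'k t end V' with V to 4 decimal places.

0 0 source 0.3333
1 2 load 0.3810
2 4 source 0.3968
3 6 load 0.3991
4 8 source 0.3998

Γ_L=0.142857, Γ_S=0.333333; launch V₁=1·75/225=0.333333
k=0 src: V=0.3333
k=1 load: inc=0.333333, refl=0.333333·0.142857=0.0476; V=0.000000+0.333333+0.047619=0.3810
k=2 src: inc=0.047619, refl=0.047619·0.333333=0.0159; V=0.333333+0.047619+0.015873=0.3968
k=3 load: inc=0.015873, refl=0.015873·0.142857=0.0023; V=0.380952+0.015873+0.002268=0.3991
k=4 src: inc=0.002268, refl=0.002268·0.333333=0.0008; V=0.396825+0.002268+0.000756=0.3998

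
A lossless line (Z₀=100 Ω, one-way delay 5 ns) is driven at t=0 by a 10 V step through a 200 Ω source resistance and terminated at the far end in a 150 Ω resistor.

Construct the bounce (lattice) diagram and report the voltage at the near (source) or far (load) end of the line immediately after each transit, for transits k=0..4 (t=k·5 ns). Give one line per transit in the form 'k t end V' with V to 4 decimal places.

Γ_L=0.200000, Γ_S=0.333333; launch V₁=10·100/300=3.333333
k=0 src: V=3.3333
k=1 load: inc=3.333333, refl=3.333333·0.200000=0.6667; V=0.000000+3.333333+0.666667=4.0000
k=2 src: inc=0.666667, refl=0.666667·0.333333=0.2222; V=3.333333+0.666667+0.222222=4.2222
k=3 load: inc=0.222222, refl=0.222222·0.200000=0.0444; V=4.000000+0.222222+0.044444=4.2667
k=4 src: inc=0.044444, refl=0.044444·0.333333=0.0148; V=4.222222+0.044444+0.014815=4.2815

0 0 source 3.3333
1 5 load 4.0000
2 10 source 4.2222
3 15 load 4.2667
4 20 source 4.2815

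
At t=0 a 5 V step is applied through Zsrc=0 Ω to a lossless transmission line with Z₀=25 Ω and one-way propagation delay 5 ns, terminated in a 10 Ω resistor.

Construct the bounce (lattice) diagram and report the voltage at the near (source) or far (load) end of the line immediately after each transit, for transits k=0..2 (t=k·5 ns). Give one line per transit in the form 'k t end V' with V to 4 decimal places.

0 0 source 5.0000
1 5 load 2.8571
2 10 source 5.0000

Γ_L=-0.428571, Γ_S=-1.000000; launch V₁=5·25/25=5.000000
k=0 src: V=5.0000
k=1 load: inc=5.000000, refl=5.000000·-0.428571=-2.1429; V=0.000000+5.000000+-2.142857=2.8571
k=2 src: inc=-2.142857, refl=-2.142857·-1.000000=2.1429; V=5.000000+-2.142857+2.142857=5.0000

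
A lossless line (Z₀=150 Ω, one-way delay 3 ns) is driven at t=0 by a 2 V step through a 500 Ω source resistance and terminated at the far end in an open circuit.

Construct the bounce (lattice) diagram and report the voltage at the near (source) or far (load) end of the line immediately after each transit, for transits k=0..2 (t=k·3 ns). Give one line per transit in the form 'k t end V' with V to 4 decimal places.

0 0 source 0.4615
1 3 load 0.9231
2 6 source 1.1716

Γ_L=1.000000, Γ_S=0.538462; launch V₁=2·150/650=0.461538
k=0 src: V=0.4615
k=1 load: inc=0.461538, refl=0.461538·1.000000=0.4615; V=0.000000+0.461538+0.461538=0.9231
k=2 src: inc=0.461538, refl=0.461538·0.538462=0.2485; V=0.461538+0.461538+0.248521=1.1716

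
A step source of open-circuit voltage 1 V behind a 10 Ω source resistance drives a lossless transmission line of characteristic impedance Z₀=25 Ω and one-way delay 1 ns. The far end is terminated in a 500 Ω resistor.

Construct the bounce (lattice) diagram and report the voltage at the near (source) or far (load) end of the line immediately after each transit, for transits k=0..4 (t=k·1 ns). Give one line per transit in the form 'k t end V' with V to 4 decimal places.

0 0 source 0.7143
1 1 load 1.3605
2 2 source 1.0836
3 3 load 0.8330
4 4 source 0.9404

Γ_L=0.904762, Γ_S=-0.428571; launch V₁=1·25/35=0.714286
k=0 src: V=0.7143
k=1 load: inc=0.714286, refl=0.714286·0.904762=0.6463; V=0.000000+0.714286+0.646259=1.3605
k=2 src: inc=0.646259, refl=0.646259·-0.428571=-0.2770; V=0.714286+0.646259+-0.276968=1.0836
k=3 load: inc=-0.276968, refl=-0.276968·0.904762=-0.2506; V=1.360544+-0.276968+-0.250590=0.8330
k=4 src: inc=-0.250590, refl=-0.250590·-0.428571=0.1074; V=1.083576+-0.250590+0.107396=0.9404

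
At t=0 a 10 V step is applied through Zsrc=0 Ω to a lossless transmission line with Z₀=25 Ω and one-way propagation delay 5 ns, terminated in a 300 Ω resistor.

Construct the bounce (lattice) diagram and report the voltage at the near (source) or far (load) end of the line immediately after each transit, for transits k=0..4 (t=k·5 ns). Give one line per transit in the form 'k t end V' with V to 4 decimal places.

Γ_L=0.846154, Γ_S=-1.000000; launch V₁=10·25/25=10.000000
k=0 src: V=10.0000
k=1 load: inc=10.000000, refl=10.000000·0.846154=8.4615; V=0.000000+10.000000+8.461538=18.4615
k=2 src: inc=8.461538, refl=8.461538·-1.000000=-8.4615; V=10.000000+8.461538+-8.461538=10.0000
k=3 load: inc=-8.461538, refl=-8.461538·0.846154=-7.1598; V=18.461538+-8.461538+-7.159763=2.8402
k=4 src: inc=-7.159763, refl=-7.159763·-1.000000=7.1598; V=10.000000+-7.159763+7.159763=10.0000

0 0 source 10.0000
1 5 load 18.4615
2 10 source 10.0000
3 15 load 2.8402
4 20 source 10.0000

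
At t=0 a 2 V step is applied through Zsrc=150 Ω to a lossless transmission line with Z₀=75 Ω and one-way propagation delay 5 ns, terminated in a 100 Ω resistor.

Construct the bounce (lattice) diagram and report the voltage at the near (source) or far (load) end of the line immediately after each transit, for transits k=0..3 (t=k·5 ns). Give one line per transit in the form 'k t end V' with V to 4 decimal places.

Γ_L=0.142857, Γ_S=0.333333; launch V₁=2·75/225=0.666667
k=0 src: V=0.6667
k=1 load: inc=0.666667, refl=0.666667·0.142857=0.0952; V=0.000000+0.666667+0.095238=0.7619
k=2 src: inc=0.095238, refl=0.095238·0.333333=0.0317; V=0.666667+0.095238+0.031746=0.7937
k=3 load: inc=0.031746, refl=0.031746·0.142857=0.0045; V=0.761905+0.031746+0.004535=0.7982

0 0 source 0.6667
1 5 load 0.7619
2 10 source 0.7937
3 15 load 0.7982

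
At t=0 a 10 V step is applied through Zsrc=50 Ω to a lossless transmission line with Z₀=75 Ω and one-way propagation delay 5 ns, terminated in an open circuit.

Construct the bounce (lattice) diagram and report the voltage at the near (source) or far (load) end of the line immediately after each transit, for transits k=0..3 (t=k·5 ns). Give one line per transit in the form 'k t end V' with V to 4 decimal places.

Γ_L=1.000000, Γ_S=-0.200000; launch V₁=10·75/125=6.000000
k=0 src: V=6.0000
k=1 load: inc=6.000000, refl=6.000000·1.000000=6.0000; V=0.000000+6.000000+6.000000=12.0000
k=2 src: inc=6.000000, refl=6.000000·-0.200000=-1.2000; V=6.000000+6.000000+-1.200000=10.8000
k=3 load: inc=-1.200000, refl=-1.200000·1.000000=-1.2000; V=12.000000+-1.200000+-1.200000=9.6000

0 0 source 6.0000
1 5 load 12.0000
2 10 source 10.8000
3 15 load 9.6000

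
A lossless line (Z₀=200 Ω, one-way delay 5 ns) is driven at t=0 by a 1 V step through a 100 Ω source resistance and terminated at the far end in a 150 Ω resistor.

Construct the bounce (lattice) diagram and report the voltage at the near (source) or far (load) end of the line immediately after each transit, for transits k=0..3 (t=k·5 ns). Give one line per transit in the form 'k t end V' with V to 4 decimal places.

0 0 source 0.6667
1 5 load 0.5714
2 10 source 0.6032
3 15 load 0.5986

Γ_L=-0.142857, Γ_S=-0.333333; launch V₁=1·200/300=0.666667
k=0 src: V=0.6667
k=1 load: inc=0.666667, refl=0.666667·-0.142857=-0.0952; V=0.000000+0.666667+-0.095238=0.5714
k=2 src: inc=-0.095238, refl=-0.095238·-0.333333=0.0317; V=0.666667+-0.095238+0.031746=0.6032
k=3 load: inc=0.031746, refl=0.031746·-0.142857=-0.0045; V=0.571429+0.031746+-0.004535=0.5986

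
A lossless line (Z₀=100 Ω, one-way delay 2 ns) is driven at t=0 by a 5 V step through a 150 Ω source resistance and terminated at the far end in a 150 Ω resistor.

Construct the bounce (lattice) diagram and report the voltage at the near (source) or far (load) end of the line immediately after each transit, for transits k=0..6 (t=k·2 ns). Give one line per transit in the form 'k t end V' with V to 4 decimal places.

0 0 source 2.0000
1 2 load 2.4000
2 4 source 2.4800
3 6 load 2.4960
4 8 source 2.4992
5 10 load 2.4998
6 12 source 2.5000

Γ_L=0.200000, Γ_S=0.200000; launch V₁=5·100/250=2.000000
k=0 src: V=2.0000
k=1 load: inc=2.000000, refl=2.000000·0.200000=0.4000; V=0.000000+2.000000+0.400000=2.4000
k=2 src: inc=0.400000, refl=0.400000·0.200000=0.0800; V=2.000000+0.400000+0.080000=2.4800
k=3 load: inc=0.080000, refl=0.080000·0.200000=0.0160; V=2.400000+0.080000+0.016000=2.4960
k=4 src: inc=0.016000, refl=0.016000·0.200000=0.0032; V=2.480000+0.016000+0.003200=2.4992
k=5 load: inc=0.003200, refl=0.003200·0.200000=0.0006; V=2.496000+0.003200+0.000640=2.4998
k=6 src: inc=0.000640, refl=0.000640·0.200000=0.0001; V=2.499200+0.000640+0.000128=2.5000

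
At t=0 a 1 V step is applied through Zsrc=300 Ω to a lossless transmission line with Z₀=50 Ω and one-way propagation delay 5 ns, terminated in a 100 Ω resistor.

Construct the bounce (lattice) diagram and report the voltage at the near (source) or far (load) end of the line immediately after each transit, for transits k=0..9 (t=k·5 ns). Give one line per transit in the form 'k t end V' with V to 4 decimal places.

Γ_L=0.333333, Γ_S=0.714286; launch V₁=1·50/350=0.142857
k=0 src: V=0.1429
k=1 load: inc=0.142857, refl=0.142857·0.333333=0.0476; V=0.000000+0.142857+0.047619=0.1905
k=2 src: inc=0.047619, refl=0.047619·0.714286=0.0340; V=0.142857+0.047619+0.034014=0.2245
k=3 load: inc=0.034014, refl=0.034014·0.333333=0.0113; V=0.190476+0.034014+0.011338=0.2358
k=4 src: inc=0.011338, refl=0.011338·0.714286=0.0081; V=0.224490+0.011338+0.008098=0.2439
k=5 load: inc=0.008098, refl=0.008098·0.333333=0.0027; V=0.235828+0.008098+0.002699=0.2466
k=6 src: inc=0.002699, refl=0.002699·0.714286=0.0019; V=0.243926+0.002699+0.001928=0.2486
k=7 load: inc=0.001928, refl=0.001928·0.333333=0.0006; V=0.246626+0.001928+0.000643=0.2492
k=8 src: inc=0.000643, refl=0.000643·0.714286=0.0005; V=0.248554+0.000643+0.000459=0.2497
k=9 load: inc=0.000459, refl=0.000459·0.333333=0.0002; V=0.249197+0.000459+0.000153=0.2498

0 0 source 0.1429
1 5 load 0.1905
2 10 source 0.2245
3 15 load 0.2358
4 20 source 0.2439
5 25 load 0.2466
6 30 source 0.2486
7 35 load 0.2492
8 40 source 0.2497
9 45 load 0.2498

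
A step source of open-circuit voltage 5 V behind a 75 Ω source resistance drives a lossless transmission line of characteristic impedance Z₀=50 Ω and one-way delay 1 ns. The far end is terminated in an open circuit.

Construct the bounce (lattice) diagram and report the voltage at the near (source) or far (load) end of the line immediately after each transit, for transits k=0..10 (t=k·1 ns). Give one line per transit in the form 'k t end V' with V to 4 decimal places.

Γ_L=1.000000, Γ_S=0.200000; launch V₁=5·50/125=2.000000
k=0 src: V=2.0000
k=1 load: inc=2.000000, refl=2.000000·1.000000=2.0000; V=0.000000+2.000000+2.000000=4.0000
k=2 src: inc=2.000000, refl=2.000000·0.200000=0.4000; V=2.000000+2.000000+0.400000=4.4000
k=3 load: inc=0.400000, refl=0.400000·1.000000=0.4000; V=4.000000+0.400000+0.400000=4.8000
k=4 src: inc=0.400000, refl=0.400000·0.200000=0.0800; V=4.400000+0.400000+0.080000=4.8800
k=5 load: inc=0.080000, refl=0.080000·1.000000=0.0800; V=4.800000+0.080000+0.080000=4.9600
k=6 src: inc=0.080000, refl=0.080000·0.200000=0.0160; V=4.880000+0.080000+0.016000=4.9760
k=7 load: inc=0.016000, refl=0.016000·1.000000=0.0160; V=4.960000+0.016000+0.016000=4.9920
k=8 src: inc=0.016000, refl=0.016000·0.200000=0.0032; V=4.976000+0.016000+0.003200=4.9952
k=9 load: inc=0.003200, refl=0.003200·1.000000=0.0032; V=4.992000+0.003200+0.003200=4.9984
k=10 src: inc=0.003200, refl=0.003200·0.200000=0.0006; V=4.995200+0.003200+0.000640=4.9990

0 0 source 2.0000
1 1 load 4.0000
2 2 source 4.4000
3 3 load 4.8000
4 4 source 4.8800
5 5 load 4.9600
6 6 source 4.9760
7 7 load 4.9920
8 8 source 4.9952
9 9 load 4.9984
10 10 source 4.9990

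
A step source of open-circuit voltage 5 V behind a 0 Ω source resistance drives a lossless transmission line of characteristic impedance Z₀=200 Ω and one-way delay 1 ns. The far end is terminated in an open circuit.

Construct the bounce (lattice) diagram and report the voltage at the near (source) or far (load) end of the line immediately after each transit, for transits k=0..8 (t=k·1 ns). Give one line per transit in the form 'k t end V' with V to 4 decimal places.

Γ_L=1.000000, Γ_S=-1.000000; launch V₁=5·200/200=5.000000
k=0 src: V=5.0000
k=1 load: inc=5.000000, refl=5.000000·1.000000=5.0000; V=0.000000+5.000000+5.000000=10.0000
k=2 src: inc=5.000000, refl=5.000000·-1.000000=-5.0000; V=5.000000+5.000000+-5.000000=5.0000
k=3 load: inc=-5.000000, refl=-5.000000·1.000000=-5.0000; V=10.000000+-5.000000+-5.000000=0.0000
k=4 src: inc=-5.000000, refl=-5.000000·-1.000000=5.0000; V=5.000000+-5.000000+5.000000=5.0000
k=5 load: inc=5.000000, refl=5.000000·1.000000=5.0000; V=0.000000+5.000000+5.000000=10.0000
k=6 src: inc=5.000000, refl=5.000000·-1.000000=-5.0000; V=5.000000+5.000000+-5.000000=5.0000
k=7 load: inc=-5.000000, refl=-5.000000·1.000000=-5.0000; V=10.000000+-5.000000+-5.000000=0.0000
k=8 src: inc=-5.000000, refl=-5.000000·-1.000000=5.0000; V=5.000000+-5.000000+5.000000=5.0000

0 0 source 5.0000
1 1 load 10.0000
2 2 source 5.0000
3 3 load 0.0000
4 4 source 5.0000
5 5 load 10.0000
6 6 source 5.0000
7 7 load 0.0000
8 8 source 5.0000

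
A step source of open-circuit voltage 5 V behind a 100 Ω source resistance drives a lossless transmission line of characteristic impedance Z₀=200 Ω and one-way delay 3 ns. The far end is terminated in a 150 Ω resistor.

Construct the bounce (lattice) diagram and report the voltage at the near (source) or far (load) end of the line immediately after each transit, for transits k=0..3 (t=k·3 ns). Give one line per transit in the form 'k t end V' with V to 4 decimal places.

0 0 source 3.3333
1 3 load 2.8571
2 6 source 3.0159
3 9 load 2.9932

Γ_L=-0.142857, Γ_S=-0.333333; launch V₁=5·200/300=3.333333
k=0 src: V=3.3333
k=1 load: inc=3.333333, refl=3.333333·-0.142857=-0.4762; V=0.000000+3.333333+-0.476190=2.8571
k=2 src: inc=-0.476190, refl=-0.476190·-0.333333=0.1587; V=3.333333+-0.476190+0.158730=3.0159
k=3 load: inc=0.158730, refl=0.158730·-0.142857=-0.0227; V=2.857143+0.158730+-0.022676=2.9932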